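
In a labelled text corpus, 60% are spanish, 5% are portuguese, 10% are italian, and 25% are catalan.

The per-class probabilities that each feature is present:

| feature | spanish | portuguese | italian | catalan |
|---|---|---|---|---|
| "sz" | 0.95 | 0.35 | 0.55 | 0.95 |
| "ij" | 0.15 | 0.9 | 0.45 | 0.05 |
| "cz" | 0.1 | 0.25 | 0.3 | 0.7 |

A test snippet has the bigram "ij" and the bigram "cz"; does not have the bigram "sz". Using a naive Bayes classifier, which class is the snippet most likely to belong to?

portuguese

spanish: 0.6 × (1−0.95) × 0.15 × 0.1 = 0.00045
portuguese: 0.05 × (1−0.35) × 0.9 × 0.25 = 0.0073125
italian: 0.1 × (1−0.55) × 0.45 × 0.3 = 0.006075
catalan: 0.25 × (1−0.95) × 0.05 × 0.7 = 0.0004375
Highest score → portuguese.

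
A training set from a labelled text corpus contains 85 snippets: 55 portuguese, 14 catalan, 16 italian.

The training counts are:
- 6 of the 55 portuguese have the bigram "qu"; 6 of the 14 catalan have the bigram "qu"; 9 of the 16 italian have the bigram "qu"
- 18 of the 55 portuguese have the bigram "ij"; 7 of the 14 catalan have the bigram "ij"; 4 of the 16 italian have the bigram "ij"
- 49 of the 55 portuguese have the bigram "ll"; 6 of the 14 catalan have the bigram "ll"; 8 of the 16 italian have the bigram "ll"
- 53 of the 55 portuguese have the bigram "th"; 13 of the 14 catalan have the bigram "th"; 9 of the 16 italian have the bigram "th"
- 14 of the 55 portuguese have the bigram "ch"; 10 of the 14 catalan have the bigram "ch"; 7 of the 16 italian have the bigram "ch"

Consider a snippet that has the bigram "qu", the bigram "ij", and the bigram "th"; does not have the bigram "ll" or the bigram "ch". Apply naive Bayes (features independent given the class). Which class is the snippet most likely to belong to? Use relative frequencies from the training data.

portuguese: (55/85) × (6/55) × (18/55) × (6/55) × (53/55) × (41/55) ≈ 0.00181036
catalan: (14/85) × (6/14) × (7/14) × (8/14) × (13/14) × (4/14) ≈ 0.00535071
italian: (16/85) × (9/16) × (4/16) × (8/16) × (9/16) × (9/16) ≈ 0.00418773
Highest score → catalan.

catalan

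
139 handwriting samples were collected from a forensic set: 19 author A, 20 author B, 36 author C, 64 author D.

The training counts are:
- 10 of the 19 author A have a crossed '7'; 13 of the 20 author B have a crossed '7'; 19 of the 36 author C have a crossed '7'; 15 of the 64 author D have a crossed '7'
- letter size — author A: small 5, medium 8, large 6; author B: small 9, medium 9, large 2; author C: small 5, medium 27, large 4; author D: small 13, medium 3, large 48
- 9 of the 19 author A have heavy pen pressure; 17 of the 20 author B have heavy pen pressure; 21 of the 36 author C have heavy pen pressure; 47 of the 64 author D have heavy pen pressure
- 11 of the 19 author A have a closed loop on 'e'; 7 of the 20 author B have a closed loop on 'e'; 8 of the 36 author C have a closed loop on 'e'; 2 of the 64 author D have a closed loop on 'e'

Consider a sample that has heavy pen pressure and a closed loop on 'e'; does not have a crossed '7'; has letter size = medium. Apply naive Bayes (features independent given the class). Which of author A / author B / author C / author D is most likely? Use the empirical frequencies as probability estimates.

author A: (19/139) × (9/19) × (8/19) × (9/19) × (11/19) ≈ 0.00747639
author B: (20/139) × (7/20) × (9/20) × (17/20) × (7/20) ≈ 0.00674191
author C: (36/139) × (17/36) × (27/36) × (21/36) × (8/36) ≈ 0.0118905
author D: (64/139) × (49/64) × (3/64) × (47/64) × (2/64) ≈ 0.000379219
Highest score → author C.

author C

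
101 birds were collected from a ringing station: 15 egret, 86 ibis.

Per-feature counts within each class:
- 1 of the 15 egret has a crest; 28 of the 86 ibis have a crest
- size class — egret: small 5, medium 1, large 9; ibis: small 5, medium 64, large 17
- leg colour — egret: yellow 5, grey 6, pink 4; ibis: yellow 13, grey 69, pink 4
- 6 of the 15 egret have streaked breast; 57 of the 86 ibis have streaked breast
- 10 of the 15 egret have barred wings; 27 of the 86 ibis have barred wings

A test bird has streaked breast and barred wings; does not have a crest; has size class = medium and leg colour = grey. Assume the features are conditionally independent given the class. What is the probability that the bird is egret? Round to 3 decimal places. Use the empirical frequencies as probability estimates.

0.014

egret: (15/101) × (14/15) × (1/15) × (6/15) × (6/15) × (10/15) ≈ 0.000985699
ibis: (86/101) × (58/86) × (64/86) × (69/86) × (57/86) × (27/86) ≈ 0.0713478
P(egret | x) = 0.000985699 / 0.072333499 ≈ 0.014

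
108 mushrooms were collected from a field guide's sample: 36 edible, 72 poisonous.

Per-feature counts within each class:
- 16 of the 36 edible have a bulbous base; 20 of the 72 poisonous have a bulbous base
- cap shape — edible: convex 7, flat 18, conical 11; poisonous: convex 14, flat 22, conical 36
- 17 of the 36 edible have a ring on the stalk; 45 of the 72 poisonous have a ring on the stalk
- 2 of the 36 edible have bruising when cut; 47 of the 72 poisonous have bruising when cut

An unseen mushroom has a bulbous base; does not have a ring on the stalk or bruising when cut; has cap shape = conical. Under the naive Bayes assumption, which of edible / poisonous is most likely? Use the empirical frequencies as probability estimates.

edible: (36/108) × (16/36) × (11/36) × (19/36) × (34/36) ≈ 0.0225639
poisonous: (72/108) × (20/72) × (36/72) × (27/72) × (25/72) ≈ 0.0120563
Highest score → edible.

edible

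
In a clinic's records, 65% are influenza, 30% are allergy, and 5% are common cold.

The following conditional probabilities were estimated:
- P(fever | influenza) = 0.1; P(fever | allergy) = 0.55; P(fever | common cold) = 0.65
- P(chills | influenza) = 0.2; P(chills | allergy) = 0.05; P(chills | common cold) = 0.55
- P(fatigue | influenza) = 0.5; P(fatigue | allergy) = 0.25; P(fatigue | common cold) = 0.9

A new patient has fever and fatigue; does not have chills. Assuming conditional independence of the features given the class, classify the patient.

influenza: 0.65 × 0.1 × (1−0.2) × 0.5 = 0.026
allergy: 0.3 × 0.55 × (1−0.05) × 0.25 = 0.0391875
common cold: 0.05 × 0.65 × (1−0.55) × 0.9 = 0.0131625
Highest score → allergy.

allergy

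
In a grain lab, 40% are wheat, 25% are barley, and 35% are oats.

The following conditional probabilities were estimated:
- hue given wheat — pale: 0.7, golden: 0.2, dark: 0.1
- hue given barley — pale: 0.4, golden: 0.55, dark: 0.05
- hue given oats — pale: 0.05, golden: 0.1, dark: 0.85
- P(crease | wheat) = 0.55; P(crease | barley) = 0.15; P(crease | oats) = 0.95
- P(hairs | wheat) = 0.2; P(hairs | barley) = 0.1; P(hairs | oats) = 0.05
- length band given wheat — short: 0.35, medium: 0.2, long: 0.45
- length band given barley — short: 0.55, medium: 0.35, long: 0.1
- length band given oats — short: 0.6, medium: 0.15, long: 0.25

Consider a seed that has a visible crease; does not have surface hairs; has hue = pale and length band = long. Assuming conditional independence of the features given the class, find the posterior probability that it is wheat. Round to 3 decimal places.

wheat: 0.4 × 0.7 × 0.55 × (1−0.2) × 0.45 = 0.05544
barley: 0.25 × 0.4 × 0.15 × (1−0.1) × 0.1 = 0.00135
oats: 0.35 × 0.05 × 0.95 × (1−0.05) × 0.25 = 0.0039484375
P(wheat | x) = 0.05544 / 0.0607384375 ≈ 0.913

0.913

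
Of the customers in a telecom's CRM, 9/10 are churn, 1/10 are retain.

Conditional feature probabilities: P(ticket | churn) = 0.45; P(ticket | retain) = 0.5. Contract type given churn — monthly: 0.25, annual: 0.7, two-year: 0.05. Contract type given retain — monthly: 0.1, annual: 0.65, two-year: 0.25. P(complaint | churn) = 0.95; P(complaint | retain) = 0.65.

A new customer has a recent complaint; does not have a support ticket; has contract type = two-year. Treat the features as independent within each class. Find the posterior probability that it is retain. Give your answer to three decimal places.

0.257

churn: 0.9 × (1−0.45) × 0.05 × 0.95 = 0.0235125
retain: 0.1 × (1−0.5) × 0.25 × 0.65 = 0.008125
P(retain | x) = 0.008125 / 0.0316375 ≈ 0.257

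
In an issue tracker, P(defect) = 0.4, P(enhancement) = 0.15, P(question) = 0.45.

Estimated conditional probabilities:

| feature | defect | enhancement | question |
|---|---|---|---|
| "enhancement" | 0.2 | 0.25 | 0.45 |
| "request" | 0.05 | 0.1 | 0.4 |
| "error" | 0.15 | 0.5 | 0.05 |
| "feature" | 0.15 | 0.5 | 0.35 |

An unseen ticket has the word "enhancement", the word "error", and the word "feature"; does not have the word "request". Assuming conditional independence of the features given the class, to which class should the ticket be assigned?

defect: 0.4 × 0.2 × (1−0.05) × 0.15 × 0.15 = 0.00171
enhancement: 0.15 × 0.25 × (1−0.1) × 0.5 × 0.5 = 0.0084375
question: 0.45 × 0.45 × (1−0.4) × 0.05 × 0.35 = 0.00212625
Highest score → enhancement.

enhancement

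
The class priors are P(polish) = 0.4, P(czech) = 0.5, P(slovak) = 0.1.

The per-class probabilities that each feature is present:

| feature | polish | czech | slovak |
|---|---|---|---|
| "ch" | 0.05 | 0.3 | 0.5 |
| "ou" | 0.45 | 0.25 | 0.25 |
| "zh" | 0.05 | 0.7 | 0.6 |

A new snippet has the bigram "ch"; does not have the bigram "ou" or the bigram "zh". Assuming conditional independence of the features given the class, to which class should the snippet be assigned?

polish: 0.4 × 0.05 × (1−0.45) × (1−0.05) = 0.01045
czech: 0.5 × 0.3 × (1−0.25) × (1−0.7) = 0.03375
slovak: 0.1 × 0.5 × (1−0.25) × (1−0.6) = 0.015
Highest score → czech.

czech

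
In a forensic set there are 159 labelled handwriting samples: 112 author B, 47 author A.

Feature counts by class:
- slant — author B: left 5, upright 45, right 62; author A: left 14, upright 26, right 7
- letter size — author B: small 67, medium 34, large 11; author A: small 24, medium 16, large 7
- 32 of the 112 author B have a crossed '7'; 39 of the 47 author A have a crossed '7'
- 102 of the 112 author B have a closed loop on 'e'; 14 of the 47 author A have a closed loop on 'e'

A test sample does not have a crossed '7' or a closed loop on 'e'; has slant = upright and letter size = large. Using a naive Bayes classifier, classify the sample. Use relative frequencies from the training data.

author B: (112/159) × (45/112) × (11/112) × (80/112) × (10/112) ≈ 0.00177274
author A: (47/159) × (26/47) × (7/47) × (8/47) × (33/47) ≈ 0.00291061
Highest score → author A.

author A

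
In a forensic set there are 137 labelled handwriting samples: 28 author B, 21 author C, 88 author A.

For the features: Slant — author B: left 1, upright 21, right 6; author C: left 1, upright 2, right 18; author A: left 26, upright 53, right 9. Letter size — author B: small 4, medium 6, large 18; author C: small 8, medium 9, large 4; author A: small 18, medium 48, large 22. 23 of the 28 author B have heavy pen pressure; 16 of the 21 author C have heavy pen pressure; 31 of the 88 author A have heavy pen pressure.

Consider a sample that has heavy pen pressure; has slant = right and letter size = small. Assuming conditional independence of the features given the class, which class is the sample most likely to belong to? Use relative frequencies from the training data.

author C

author B: (28/137) × (6/28) × (4/28) × (23/28) ≈ 0.00513928
author C: (21/137) × (18/21) × (8/21) × (16/21) ≈ 0.038135
author A: (88/137) × (9/88) × (18/88) × (31/88) ≈ 0.00473359
Highest score → author C.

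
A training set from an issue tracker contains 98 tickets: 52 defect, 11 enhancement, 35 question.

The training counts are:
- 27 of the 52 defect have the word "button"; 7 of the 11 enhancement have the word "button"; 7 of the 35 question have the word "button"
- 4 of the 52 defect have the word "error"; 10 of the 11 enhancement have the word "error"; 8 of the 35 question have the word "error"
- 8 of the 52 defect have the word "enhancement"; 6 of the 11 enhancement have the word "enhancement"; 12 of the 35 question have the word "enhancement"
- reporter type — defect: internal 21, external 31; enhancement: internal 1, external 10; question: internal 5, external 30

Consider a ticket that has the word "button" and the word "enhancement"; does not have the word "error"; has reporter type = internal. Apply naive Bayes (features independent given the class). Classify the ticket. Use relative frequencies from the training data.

defect: (52/98) × (27/52) × (48/52) × (8/52) × (21/52) ≈ 0.0158008
enhancement: (11/98) × (7/11) × (1/11) × (6/11) × (1/11) ≈ 0.000321992
question: (35/98) × (7/35) × (27/35) × (12/35) × (5/35) ≈ 0.00269888
Highest score → defect.

defect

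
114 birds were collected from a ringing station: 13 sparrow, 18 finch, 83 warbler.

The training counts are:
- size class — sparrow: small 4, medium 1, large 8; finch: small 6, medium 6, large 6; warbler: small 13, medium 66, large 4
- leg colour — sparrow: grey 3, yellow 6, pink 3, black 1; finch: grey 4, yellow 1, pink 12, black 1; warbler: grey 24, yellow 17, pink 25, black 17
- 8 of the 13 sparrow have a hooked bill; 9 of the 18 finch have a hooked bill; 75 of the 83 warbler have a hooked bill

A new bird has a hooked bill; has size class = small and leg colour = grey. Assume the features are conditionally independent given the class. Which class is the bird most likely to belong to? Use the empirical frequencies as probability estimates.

warbler

sparrow: (13/114) × (4/13) × (3/13) × (8/13) ≈ 0.00498287
finch: (18/114) × (6/18) × (4/18) × (9/18) ≈ 0.00584795
warbler: (83/114) × (13/83) × (24/83) × (75/83) ≈ 0.0297958
Highest score → warbler.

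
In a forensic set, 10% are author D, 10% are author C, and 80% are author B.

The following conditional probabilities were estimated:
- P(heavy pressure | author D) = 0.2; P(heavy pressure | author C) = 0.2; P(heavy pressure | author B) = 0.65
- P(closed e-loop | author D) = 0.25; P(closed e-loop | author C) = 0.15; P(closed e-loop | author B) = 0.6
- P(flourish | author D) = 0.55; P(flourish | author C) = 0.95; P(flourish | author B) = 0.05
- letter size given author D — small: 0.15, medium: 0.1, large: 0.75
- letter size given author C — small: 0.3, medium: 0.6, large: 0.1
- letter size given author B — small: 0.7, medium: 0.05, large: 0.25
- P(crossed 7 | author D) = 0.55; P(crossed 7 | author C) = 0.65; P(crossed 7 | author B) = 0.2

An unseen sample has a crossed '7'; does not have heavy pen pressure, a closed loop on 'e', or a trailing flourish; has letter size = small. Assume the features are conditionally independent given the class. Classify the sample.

author B

author D: 0.1 × (1−0.2) × (1−0.25) × (1−0.55) × 0.15 × 0.55 = 0.0022275
author C: 0.1 × (1−0.2) × (1−0.15) × (1−0.95) × 0.3 × 0.65 = 0.000663
author B: 0.8 × (1−0.65) × (1−0.6) × (1−0.05) × 0.7 × 0.2 = 0.014896
Highest score → author B.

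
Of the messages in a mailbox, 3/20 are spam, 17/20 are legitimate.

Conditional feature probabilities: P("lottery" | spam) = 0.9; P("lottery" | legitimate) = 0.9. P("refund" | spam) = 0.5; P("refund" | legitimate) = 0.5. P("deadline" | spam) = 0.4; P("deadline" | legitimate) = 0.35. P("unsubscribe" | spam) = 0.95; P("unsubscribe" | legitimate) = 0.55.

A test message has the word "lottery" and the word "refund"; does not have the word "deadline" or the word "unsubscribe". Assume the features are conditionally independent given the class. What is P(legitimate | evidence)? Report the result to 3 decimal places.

spam: 0.15 × 0.9 × 0.5 × (1−0.4) × (1−0.95) = 0.002025
legitimate: 0.85 × 0.9 × 0.5 × (1−0.35) × (1−0.55) = 0.11188125
P(legitimate | x) = 0.11188125 / 0.11390625 ≈ 0.982

0.982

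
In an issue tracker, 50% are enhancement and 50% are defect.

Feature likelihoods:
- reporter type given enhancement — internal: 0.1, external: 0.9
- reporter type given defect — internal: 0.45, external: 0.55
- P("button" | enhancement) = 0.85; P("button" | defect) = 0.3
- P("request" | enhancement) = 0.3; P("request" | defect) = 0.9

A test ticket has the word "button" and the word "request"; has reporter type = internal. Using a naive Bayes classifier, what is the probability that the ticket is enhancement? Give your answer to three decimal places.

enhancement: 0.5 × 0.1 × 0.85 × 0.3 = 0.01275
defect: 0.5 × 0.45 × 0.3 × 0.9 = 0.06075
P(enhancement | x) = 0.01275 / 0.0735 ≈ 0.173

0.173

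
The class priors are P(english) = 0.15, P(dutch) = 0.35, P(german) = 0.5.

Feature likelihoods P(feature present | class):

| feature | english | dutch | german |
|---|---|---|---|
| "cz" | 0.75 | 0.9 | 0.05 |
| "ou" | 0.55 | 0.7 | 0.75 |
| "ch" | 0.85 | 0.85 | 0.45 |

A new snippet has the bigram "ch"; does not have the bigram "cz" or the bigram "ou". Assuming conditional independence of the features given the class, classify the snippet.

german

english: 0.15 × (1−0.75) × (1−0.55) × 0.85 = 0.01434375
dutch: 0.35 × (1−0.9) × (1−0.7) × 0.85 = 0.008925
german: 0.5 × (1−0.05) × (1−0.75) × 0.45 = 0.0534375
Highest score → german.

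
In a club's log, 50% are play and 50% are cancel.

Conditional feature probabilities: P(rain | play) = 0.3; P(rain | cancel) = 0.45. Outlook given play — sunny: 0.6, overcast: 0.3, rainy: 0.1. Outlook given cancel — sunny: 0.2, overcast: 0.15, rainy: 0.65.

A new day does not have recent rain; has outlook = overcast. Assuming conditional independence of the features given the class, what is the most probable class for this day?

play: 0.5 × (1−0.3) × 0.3 = 0.105
cancel: 0.5 × (1−0.45) × 0.15 = 0.04125
Highest score → play.

play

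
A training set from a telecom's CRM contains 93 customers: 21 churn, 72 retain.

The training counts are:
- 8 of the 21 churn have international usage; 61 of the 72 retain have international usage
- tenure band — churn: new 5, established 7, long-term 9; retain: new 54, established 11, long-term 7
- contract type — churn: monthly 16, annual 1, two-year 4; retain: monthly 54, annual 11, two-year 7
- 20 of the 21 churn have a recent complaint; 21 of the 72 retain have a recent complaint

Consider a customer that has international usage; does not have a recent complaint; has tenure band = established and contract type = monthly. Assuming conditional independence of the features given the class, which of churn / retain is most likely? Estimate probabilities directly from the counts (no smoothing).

retain

churn: (21/93) × (8/21) × (7/21) × (16/21) × (1/21) ≈ 0.00104032
retain: (72/93) × (61/72) × (11/72) × (54/72) × (51/72) ≈ 0.0532361
Highest score → retain.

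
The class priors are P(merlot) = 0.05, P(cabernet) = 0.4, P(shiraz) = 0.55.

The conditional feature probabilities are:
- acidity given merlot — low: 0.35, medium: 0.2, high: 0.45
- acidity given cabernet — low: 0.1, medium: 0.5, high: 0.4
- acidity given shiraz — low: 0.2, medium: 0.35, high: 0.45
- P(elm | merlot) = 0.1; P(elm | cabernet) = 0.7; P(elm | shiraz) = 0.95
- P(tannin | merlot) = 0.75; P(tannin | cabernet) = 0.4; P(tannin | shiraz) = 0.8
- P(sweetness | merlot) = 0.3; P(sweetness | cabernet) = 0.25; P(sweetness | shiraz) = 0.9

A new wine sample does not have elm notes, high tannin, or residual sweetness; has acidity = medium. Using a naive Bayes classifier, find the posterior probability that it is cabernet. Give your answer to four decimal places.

0.9386

merlot: 0.05 × 0.2 × (1−0.1) × (1−0.75) × (1−0.3) = 0.001575
cabernet: 0.4 × 0.5 × (1−0.7) × (1−0.4) × (1−0.25) = 0.027
shiraz: 0.55 × 0.35 × (1−0.95) × (1−0.8) × (1−0.9) = 0.0001925
P(cabernet | x) = 0.027 / 0.0287675 ≈ 0.9386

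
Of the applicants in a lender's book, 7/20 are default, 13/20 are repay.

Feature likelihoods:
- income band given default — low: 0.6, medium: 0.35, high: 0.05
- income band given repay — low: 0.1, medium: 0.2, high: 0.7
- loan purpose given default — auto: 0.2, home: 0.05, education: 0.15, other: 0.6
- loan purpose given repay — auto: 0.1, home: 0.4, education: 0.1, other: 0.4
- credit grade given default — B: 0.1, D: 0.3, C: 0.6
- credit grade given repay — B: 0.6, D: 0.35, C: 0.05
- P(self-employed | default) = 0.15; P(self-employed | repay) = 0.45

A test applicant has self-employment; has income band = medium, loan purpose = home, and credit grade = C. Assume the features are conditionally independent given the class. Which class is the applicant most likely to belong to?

repay

default: 0.35 × 0.35 × 0.05 × 0.6 × 0.15 = 0.00055125
repay: 0.65 × 0.2 × 0.4 × 0.05 × 0.45 = 0.00117
Highest score → repay.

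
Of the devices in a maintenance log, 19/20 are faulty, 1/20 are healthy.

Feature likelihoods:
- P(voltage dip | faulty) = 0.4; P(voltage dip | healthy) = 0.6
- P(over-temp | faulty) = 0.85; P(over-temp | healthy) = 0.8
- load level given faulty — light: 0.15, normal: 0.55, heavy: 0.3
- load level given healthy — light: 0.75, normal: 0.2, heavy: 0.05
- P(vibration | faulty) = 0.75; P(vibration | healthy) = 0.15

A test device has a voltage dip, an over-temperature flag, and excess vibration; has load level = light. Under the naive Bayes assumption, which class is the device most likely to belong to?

faulty: 0.95 × 0.4 × 0.85 × 0.15 × 0.75 = 0.0363375
healthy: 0.05 × 0.6 × 0.8 × 0.75 × 0.15 = 0.0027
Highest score → faulty.

faulty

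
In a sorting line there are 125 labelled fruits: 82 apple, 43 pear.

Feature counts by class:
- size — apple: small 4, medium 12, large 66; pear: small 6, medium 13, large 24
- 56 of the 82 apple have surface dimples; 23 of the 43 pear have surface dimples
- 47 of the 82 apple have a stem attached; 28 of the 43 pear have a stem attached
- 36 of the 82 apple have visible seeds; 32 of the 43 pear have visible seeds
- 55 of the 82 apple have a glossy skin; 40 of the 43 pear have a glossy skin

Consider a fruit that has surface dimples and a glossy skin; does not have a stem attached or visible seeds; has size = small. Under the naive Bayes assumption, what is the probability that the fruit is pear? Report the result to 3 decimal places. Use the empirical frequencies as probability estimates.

apple: (82/125) × (4/82) × (56/82) × (35/82) × (46/82) × (55/82) ≈ 0.00350971
pear: (43/125) × (6/43) × (23/43) × (15/43) × (11/43) × (40/43) ≈ 0.00213127
P(pear | x) = 0.00213127 / 0.00564098 ≈ 0.378

0.378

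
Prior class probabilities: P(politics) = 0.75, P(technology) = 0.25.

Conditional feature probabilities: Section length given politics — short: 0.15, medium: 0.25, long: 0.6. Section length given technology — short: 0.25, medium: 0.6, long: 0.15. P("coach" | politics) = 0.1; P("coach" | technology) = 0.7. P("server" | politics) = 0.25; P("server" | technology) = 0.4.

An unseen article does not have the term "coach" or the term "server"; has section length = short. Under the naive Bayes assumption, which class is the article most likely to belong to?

politics: 0.75 × 0.15 × (1−0.1) × (1−0.25) = 0.0759375
technology: 0.25 × 0.25 × (1−0.7) × (1−0.4) = 0.01125
Highest score → politics.

politics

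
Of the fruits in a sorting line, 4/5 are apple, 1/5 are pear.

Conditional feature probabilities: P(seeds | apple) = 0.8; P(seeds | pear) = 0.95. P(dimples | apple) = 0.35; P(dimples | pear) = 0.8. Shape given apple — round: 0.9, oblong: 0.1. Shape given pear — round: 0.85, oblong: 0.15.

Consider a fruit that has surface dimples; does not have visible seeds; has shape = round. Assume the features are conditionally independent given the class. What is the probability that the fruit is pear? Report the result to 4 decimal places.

0.1189

apple: 0.8 × (1−0.8) × 0.35 × 0.9 = 0.0504
pear: 0.2 × (1−0.95) × 0.8 × 0.85 = 0.0068
P(pear | x) = 0.0068 / 0.0572 ≈ 0.1189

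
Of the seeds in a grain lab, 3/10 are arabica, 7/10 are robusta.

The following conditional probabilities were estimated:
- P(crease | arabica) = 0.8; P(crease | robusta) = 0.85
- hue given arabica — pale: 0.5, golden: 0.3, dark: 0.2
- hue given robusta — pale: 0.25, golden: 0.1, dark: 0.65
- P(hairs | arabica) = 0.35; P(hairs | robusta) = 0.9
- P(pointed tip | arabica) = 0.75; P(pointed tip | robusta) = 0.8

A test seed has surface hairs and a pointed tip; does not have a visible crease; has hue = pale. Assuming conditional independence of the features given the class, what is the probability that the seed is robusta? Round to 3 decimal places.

0.706

arabica: 0.3 × (1−0.8) × 0.5 × 0.35 × 0.75 = 0.007875
robusta: 0.7 × (1−0.85) × 0.25 × 0.9 × 0.8 = 0.0189
P(robusta | x) = 0.0189 / 0.026775 ≈ 0.706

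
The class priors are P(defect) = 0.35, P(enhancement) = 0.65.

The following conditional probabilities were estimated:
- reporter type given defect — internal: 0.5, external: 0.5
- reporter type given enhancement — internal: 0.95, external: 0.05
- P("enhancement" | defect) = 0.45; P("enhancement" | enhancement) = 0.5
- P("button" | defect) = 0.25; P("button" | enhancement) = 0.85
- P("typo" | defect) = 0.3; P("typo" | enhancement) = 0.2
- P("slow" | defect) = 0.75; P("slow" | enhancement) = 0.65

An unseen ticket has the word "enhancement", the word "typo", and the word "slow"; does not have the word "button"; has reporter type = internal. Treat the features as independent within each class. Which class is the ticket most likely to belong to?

defect: 0.35 × 0.5 × 0.45 × (1−0.25) × 0.3 × 0.75 = 0.0132890625
enhancement: 0.65 × 0.95 × 0.5 × (1−0.85) × 0.2 × 0.65 = 0.006020625
Highest score → defect.

defect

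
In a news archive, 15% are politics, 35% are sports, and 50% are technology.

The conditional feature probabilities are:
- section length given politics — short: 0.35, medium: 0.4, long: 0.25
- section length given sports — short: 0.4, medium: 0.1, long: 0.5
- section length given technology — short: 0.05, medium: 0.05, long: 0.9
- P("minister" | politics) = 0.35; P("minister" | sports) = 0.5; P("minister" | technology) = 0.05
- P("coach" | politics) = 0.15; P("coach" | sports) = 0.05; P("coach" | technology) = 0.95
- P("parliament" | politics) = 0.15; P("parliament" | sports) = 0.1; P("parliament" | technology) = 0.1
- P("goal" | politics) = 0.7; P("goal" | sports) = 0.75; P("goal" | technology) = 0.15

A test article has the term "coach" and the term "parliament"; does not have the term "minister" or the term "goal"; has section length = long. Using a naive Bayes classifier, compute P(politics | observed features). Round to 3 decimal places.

0.005

politics: 0.15 × 0.25 × (1−0.35) × 0.15 × 0.15 × (1−0.7) = 0.00016453125
sports: 0.35 × 0.5 × (1−0.5) × 0.05 × 0.1 × (1−0.75) = 0.000109375
technology: 0.5 × 0.9 × (1−0.05) × 0.95 × 0.1 × (1−0.15) = 0.034520625
P(politics | x) = 0.00016453125 / 0.03479453125 ≈ 0.005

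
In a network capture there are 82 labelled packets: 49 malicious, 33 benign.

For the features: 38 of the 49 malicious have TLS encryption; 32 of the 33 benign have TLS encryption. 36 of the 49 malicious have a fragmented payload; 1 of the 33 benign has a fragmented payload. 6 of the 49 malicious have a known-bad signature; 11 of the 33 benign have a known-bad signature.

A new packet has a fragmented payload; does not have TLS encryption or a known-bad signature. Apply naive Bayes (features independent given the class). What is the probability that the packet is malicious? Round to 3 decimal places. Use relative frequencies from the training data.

malicious: (49/82) × (11/49) × (36/49) × (43/49) ≈ 0.0864884
benign: (33/82) × (1/33) × (1/33) × (22/33) ≈ 0.000246366
P(malicious | x) = 0.0864884 / 0.086734766 ≈ 0.997

0.997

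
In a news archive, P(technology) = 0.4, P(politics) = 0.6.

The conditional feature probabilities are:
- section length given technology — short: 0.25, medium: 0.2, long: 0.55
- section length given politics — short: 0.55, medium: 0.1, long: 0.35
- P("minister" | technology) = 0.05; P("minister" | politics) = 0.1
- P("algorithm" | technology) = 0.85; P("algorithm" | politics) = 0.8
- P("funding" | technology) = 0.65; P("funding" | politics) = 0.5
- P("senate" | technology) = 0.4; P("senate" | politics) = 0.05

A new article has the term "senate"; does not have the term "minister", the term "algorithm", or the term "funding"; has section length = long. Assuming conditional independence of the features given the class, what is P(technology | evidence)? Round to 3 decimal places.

technology: 0.4 × 0.55 × (1−0.05) × (1−0.85) × (1−0.65) × 0.4 = 0.004389
politics: 0.6 × 0.35 × (1−0.1) × (1−0.8) × (1−0.5) × 0.05 = 0.000945
P(technology | x) = 0.004389 / 0.005334 ≈ 0.823

0.823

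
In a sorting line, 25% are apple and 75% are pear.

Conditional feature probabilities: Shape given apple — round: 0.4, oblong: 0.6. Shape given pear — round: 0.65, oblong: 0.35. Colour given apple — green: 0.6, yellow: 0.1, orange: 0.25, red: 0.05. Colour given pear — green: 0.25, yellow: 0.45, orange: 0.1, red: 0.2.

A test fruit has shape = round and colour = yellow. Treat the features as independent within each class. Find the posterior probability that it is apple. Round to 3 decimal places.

apple: 0.25 × 0.4 × 0.1 = 0.01
pear: 0.75 × 0.65 × 0.45 = 0.219375
P(apple | x) = 0.01 / 0.229375 ≈ 0.044

0.044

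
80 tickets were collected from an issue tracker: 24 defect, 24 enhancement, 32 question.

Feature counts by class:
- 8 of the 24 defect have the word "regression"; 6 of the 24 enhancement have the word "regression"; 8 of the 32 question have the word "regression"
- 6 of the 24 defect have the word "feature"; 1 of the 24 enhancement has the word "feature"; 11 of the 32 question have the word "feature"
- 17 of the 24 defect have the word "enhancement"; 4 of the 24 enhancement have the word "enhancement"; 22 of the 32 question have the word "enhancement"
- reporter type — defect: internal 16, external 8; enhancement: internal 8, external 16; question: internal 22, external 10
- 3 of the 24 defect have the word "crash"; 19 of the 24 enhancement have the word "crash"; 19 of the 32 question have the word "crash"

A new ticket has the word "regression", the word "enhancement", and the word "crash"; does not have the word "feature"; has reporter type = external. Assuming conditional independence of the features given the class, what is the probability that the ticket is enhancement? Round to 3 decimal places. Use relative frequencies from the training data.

defect: (24/80) × (8/24) × (18/24) × (17/24) × (8/24) × (3/24) ≈ 0.00221354
enhancement: (24/80) × (6/24) × (23/24) × (4/24) × (16/24) × (19/24) ≈ 0.00632234
question: (32/80) × (8/32) × (21/32) × (22/32) × (10/32) × (19/32) = 0.0083713531494140625
P(enhancement | x) = 0.00632234 / 0.0169072331494140625 ≈ 0.374

0.374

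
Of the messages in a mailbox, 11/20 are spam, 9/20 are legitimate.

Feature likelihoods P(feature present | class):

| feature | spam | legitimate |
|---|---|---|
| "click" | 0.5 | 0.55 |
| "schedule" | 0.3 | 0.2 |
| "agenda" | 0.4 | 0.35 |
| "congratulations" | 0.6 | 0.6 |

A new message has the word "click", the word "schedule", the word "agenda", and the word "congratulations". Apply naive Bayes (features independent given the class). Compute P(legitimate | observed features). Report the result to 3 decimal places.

0.344

spam: 0.55 × 0.5 × 0.3 × 0.4 × 0.6 = 0.0198
legitimate: 0.45 × 0.55 × 0.2 × 0.35 × 0.6 = 0.010395
P(legitimate | x) = 0.010395 / 0.030195 ≈ 0.344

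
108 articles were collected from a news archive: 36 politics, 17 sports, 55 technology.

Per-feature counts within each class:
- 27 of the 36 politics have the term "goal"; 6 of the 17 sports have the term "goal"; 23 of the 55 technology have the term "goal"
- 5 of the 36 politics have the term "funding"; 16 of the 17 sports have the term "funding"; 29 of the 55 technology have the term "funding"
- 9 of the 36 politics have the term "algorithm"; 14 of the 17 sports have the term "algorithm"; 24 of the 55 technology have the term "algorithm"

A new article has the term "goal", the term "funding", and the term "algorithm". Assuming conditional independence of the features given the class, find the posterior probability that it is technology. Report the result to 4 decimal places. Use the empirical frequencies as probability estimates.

0.4864

politics: (36/108) × (27/36) × (5/36) × (9/36) ≈ 0.00868056
sports: (17/108) × (6/17) × (16/17) × (14/17) ≈ 0.0430604
technology: (55/108) × (23/55) × (29/55) × (24/55) ≈ 0.0489991
P(technology | x) = 0.0489991 / 0.10074006 ≈ 0.4864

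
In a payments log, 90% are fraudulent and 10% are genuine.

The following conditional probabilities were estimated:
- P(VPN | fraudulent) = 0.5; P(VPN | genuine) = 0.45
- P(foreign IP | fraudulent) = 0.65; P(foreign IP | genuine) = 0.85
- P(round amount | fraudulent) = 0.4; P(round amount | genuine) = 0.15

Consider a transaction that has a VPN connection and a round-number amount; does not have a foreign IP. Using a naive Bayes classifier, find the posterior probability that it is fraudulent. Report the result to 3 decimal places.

0.984

fraudulent: 0.9 × 0.5 × (1−0.65) × 0.4 = 0.063
genuine: 0.1 × 0.45 × (1−0.85) × 0.15 = 0.0010125
P(fraudulent | x) = 0.063 / 0.0640125 ≈ 0.984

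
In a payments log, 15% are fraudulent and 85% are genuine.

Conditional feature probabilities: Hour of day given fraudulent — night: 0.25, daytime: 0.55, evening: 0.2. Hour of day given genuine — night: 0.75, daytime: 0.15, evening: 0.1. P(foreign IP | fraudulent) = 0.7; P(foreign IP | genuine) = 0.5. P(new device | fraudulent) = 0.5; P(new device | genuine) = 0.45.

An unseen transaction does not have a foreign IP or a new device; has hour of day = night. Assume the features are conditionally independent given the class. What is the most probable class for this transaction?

genuine

fraudulent: 0.15 × 0.25 × (1−0.7) × (1−0.5) = 0.005625
genuine: 0.85 × 0.75 × (1−0.5) × (1−0.45) = 0.1753125
Highest score → genuine.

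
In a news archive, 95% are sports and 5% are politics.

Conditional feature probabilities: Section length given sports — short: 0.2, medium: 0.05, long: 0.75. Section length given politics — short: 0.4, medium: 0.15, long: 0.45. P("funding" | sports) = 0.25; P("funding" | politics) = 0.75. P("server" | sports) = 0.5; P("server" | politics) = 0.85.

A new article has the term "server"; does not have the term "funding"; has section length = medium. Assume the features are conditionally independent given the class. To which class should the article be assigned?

sports: 0.95 × 0.05 × (1−0.25) × 0.5 = 0.0178125
politics: 0.05 × 0.15 × (1−0.75) × 0.85 = 0.00159375
Highest score → sports.

sports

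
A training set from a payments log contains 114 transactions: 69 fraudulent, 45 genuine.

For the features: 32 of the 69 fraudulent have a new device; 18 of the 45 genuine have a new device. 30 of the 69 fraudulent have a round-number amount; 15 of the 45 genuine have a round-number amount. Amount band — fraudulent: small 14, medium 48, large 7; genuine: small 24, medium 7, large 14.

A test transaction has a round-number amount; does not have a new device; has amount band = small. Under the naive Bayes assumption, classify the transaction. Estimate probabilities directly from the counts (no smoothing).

genuine

fraudulent: (69/114) × (37/69) × (30/69) × (14/69) ≈ 0.0286318
genuine: (45/114) × (27/45) × (15/45) × (24/45) ≈ 0.0421053
Highest score → genuine.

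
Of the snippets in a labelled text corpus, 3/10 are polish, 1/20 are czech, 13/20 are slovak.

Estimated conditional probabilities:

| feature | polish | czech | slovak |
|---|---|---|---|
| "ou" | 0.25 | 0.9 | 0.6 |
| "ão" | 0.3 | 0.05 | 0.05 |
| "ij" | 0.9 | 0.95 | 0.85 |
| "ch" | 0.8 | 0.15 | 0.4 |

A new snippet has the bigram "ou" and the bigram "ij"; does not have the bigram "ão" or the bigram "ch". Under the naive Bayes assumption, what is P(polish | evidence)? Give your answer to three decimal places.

0.041

polish: 0.3 × 0.25 × (1−0.3) × 0.9 × (1−0.8) = 0.00945
czech: 0.05 × 0.9 × (1−0.05) × 0.95 × (1−0.15) = 0.034520625
slovak: 0.65 × 0.6 × (1−0.05) × 0.85 × (1−0.4) = 0.188955
P(polish | x) = 0.00945 / 0.232925625 ≈ 0.041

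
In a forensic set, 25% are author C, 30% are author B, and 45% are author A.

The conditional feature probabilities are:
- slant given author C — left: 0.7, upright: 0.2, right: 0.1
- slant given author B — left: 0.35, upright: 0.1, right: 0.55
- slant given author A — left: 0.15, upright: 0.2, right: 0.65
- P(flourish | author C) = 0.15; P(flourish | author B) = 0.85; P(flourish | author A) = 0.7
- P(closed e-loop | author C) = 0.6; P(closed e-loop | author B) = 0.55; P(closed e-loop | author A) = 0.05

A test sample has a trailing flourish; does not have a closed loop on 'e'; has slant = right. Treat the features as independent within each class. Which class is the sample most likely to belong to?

author A

author C: 0.25 × 0.1 × 0.15 × (1−0.6) = 0.0015
author B: 0.3 × 0.55 × 0.85 × (1−0.55) = 0.0631125
author A: 0.45 × 0.65 × 0.7 × (1−0.05) = 0.1945125
Highest score → author A.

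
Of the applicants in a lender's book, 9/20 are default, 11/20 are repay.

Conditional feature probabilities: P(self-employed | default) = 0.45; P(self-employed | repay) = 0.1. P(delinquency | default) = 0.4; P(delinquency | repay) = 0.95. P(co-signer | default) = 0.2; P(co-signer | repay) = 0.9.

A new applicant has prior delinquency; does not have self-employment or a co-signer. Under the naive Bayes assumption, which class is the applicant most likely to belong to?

default: 0.45 × (1−0.45) × 0.4 × (1−0.2) = 0.0792
repay: 0.55 × (1−0.1) × 0.95 × (1−0.9) = 0.047025
Highest score → default.

default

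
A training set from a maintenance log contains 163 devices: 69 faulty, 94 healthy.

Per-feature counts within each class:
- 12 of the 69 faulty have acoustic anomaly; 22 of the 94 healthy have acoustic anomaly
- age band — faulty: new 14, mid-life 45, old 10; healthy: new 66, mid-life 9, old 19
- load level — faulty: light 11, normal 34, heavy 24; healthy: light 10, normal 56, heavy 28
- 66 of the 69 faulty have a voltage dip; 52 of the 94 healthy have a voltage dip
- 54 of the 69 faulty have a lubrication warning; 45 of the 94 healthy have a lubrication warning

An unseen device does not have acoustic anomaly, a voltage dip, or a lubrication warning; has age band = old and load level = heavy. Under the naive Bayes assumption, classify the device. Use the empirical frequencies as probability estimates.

healthy

faulty: (69/163) × (57/69) × (10/69) × (24/69) × (3/69) × (15/69) ≈ 0.000166615
healthy: (94/163) × (72/94) × (19/94) × (28/94) × (42/94) × (49/94) ≈ 0.00619427
Highest score → healthy.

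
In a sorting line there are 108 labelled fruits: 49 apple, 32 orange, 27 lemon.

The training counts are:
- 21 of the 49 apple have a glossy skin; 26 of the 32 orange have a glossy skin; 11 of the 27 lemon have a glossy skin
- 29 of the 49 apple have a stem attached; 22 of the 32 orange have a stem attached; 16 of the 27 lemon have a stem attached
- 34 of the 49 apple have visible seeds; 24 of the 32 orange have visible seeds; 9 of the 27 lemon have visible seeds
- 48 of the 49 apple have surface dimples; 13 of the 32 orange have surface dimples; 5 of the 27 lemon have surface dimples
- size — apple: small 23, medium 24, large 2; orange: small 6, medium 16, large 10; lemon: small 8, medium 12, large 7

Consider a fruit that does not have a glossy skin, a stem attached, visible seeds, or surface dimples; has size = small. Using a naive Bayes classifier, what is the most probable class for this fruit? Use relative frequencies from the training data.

lemon

apple: (49/108) × (28/49) × (20/49) × (15/49) × (1/49) × (23/49) ≈ 0.000310312
orange: (32/108) × (6/32) × (10/32) × (8/32) × (19/32) × (6/32) ≈ 0.000483195
lemon: (27/108) × (16/27) × (11/27) × (18/27) × (22/27) × (8/27) ≈ 0.00971447
Highest score → lemon.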